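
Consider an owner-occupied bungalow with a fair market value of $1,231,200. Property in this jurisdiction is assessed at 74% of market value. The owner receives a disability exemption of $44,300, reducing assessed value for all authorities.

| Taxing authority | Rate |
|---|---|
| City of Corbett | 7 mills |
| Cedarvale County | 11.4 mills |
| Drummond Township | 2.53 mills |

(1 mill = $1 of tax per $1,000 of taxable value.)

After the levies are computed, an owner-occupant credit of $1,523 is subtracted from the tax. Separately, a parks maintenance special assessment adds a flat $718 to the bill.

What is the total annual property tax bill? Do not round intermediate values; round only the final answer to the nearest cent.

Assessed value = $1,231,200 × 0.74 = $911,088
Taxable value = $911,088 − $44,300 = $866,788
City of Corbett: $866,788 × 0.007 = $6,067.516
Cedarvale County: $866,788 × 0.0114 = $9,881.3832
Drummond Township: $866,788 × 0.00253 = $2,192.97364
Levies subtotal = $18,141.87284
After credit = $18,141.87284 − $1,523 = $16,618.87284
Total = $16,618.87284 + $718 = $17,336.87284

$17,336.87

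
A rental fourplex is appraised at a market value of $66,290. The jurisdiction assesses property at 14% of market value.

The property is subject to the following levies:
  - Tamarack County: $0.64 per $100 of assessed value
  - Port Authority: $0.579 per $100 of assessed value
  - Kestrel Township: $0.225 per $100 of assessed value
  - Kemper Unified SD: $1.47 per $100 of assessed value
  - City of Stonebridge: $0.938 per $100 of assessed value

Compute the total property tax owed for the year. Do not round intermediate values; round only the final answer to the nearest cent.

Assessed value = $66,290 × 0.14 = $9,280.6
Tamarack County: $9,280.6 × 0.0064 = $59.39584
Port Authority: $9,280.6 × 0.00579 = $53.734674
Kestrel Township: $9,280.6 × 0.00225 = $20.88135
Kemper Unified SD: $9,280.6 × 0.0147 = $136.42482
City of Stonebridge: $9,280.6 × 0.00938 = $87.052028
Total = $59.39584 + $53.734674 + $20.88135 + $136.42482 + $87.052028 = $357.488712

$357.49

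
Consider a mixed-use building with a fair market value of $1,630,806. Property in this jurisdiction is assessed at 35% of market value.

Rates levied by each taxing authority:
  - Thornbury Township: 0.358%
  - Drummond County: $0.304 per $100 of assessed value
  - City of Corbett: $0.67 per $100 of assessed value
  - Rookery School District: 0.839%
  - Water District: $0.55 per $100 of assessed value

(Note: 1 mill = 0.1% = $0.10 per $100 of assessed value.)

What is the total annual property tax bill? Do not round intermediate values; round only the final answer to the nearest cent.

$15,530.98

Assessed value = $1,630,806 × 0.35 = $570,782.1
Thornbury Township: $570,782.1 × 0.00358 = $2,043.399918
Drummond County: $570,782.1 × 0.00304 = $1,735.177584
City of Corbett: $570,782.1 × 0.0067 = $3,824.24007
Rookery School District: $570,782.1 × 0.00839 = $4,788.861819
Water District: $570,782.1 × 0.0055 = $3,139.30155
Total = $15,530.980941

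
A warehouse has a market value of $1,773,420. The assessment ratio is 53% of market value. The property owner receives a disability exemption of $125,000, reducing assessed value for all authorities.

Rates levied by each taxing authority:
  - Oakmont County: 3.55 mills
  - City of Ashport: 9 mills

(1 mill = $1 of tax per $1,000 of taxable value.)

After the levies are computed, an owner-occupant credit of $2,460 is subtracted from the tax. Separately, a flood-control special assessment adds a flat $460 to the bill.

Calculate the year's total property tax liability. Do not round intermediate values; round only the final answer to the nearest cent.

$8,227.15

Assessed value = $1,773,420 × 0.53 = $939,912.6
Taxable value = $939,912.6 − $125,000 = $814,912.6
Oakmont County: $814,912.6 × 0.00355 = $2,892.93973
City of Ashport: $814,912.6 × 0.009 = $7,334.2134
Levies subtotal = $10,227.15313
After credit = $10,227.15313 − $2,460 = $7,767.15313
Total = $7,767.15313 + $460 = $8,227.15313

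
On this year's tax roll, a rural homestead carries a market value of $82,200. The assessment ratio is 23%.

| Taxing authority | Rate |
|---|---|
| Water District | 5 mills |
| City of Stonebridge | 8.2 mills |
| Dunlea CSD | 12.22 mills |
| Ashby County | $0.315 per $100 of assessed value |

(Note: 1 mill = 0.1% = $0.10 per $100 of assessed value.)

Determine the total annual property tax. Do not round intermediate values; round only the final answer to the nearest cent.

$540.14

Assessed value = $82,200 × 0.23 = $18,906
Water District: $18,906 × 0.005 = $94.53
City of Stonebridge: $18,906 × 0.0082 = $155.0292
Dunlea CSD: $18,906 × 0.01222 = $231.03132
Ashby County: $18,906 × 0.00315 = $59.5539
Total = $540.14442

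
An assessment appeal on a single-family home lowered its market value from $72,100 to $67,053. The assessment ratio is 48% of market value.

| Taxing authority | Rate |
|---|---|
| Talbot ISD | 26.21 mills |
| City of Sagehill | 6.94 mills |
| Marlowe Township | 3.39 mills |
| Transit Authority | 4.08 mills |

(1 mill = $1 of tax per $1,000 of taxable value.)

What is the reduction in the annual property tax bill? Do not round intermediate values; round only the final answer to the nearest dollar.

$98

Old assessed value = $72,100 × 0.48 = $34,608
New assessed value = $67,053 × 0.48 = $32,185.44
Combined rate = 0.02621 + 0.00694 + 0.00339 + 0.00408 = 0.04062
Old tax = $34,608 × 0.04062 = $1,405.77696
New tax = $32,185.44 × 0.04062 = $1,307.3725728
Reduction = $1,405.77696 − $1,307.3725728 = $98.4043872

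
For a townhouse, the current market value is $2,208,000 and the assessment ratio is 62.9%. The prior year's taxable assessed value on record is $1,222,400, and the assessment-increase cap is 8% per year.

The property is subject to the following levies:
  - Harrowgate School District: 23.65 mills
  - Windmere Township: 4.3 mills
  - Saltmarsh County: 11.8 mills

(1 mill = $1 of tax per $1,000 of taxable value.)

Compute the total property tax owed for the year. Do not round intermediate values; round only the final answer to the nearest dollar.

Uncapped assessed value = $2,208,000 × 0.629 = $1,388,832
Cap limit = $1,222,400 × 1.08 = $1,320,192
Taxable assessed value = min($1,388,832, $1,320,192) = $1,320,192 (cap binds)
Harrowgate School District: $1,320,192 × 0.02365 = $31,222.5408
Windmere Township: $1,320,192 × 0.0043 = $5,676.8256
Saltmarsh County: $1,320,192 × 0.0118 = $15,578.2656
Total = $52,477.632

$52,478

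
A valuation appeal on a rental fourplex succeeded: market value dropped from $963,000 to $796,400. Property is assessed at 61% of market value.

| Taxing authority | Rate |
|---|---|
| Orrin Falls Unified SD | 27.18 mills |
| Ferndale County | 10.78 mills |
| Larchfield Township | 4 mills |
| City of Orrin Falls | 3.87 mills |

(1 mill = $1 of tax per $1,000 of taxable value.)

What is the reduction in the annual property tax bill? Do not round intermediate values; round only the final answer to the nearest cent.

$4,657.52

Old assessed value = $963,000 × 0.61 = $587,430
New assessed value = $796,400 × 0.61 = $485,804
Combined rate = 0.02718 + 0.01078 + 0.004 + 0.00387 = 0.04583
Old tax = $587,430 × 0.04583 = $26,921.9169
New tax = $485,804 × 0.04583 = $22,264.39732
Reduction = $26,921.9169 − $22,264.39732 = $4,657.51958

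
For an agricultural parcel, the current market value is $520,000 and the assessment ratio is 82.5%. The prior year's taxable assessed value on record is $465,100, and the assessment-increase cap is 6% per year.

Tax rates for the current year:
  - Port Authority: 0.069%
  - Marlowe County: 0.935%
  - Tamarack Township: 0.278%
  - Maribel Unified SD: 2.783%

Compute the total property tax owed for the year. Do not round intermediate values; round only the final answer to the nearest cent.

Uncapped assessed value = $520,000 × 0.825 = $429,000
Cap limit = $465,100 × 1.06 = $493,006
Taxable assessed value = min($429,000, $493,006) = $429,000 (cap does not bind)
Port Authority: $429,000 × 0.00069 = $296.01
Marlowe County: $429,000 × 0.00935 = $4,011.15
Tamarack Township: $429,000 × 0.00278 = $1,192.62
Maribel Unified SD: $429,000 × 0.02783 = $11,939.07
Total = $17,438.85

$17,438.85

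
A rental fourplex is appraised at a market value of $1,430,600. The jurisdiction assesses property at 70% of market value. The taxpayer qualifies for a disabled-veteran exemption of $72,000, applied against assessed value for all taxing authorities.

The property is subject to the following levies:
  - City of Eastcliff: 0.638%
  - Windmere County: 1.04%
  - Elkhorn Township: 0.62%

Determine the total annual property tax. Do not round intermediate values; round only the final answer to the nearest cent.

Assessed value = $1,430,600 × 0.7 = $1,001,420
Taxable value = $1,001,420 − $72,000 = $929,420
City of Eastcliff: $929,420 × 0.00638 = $5,929.6996
Windmere County: $929,420 × 0.0104 = $9,665.968
Elkhorn Township: $929,420 × 0.0062 = $5,762.404
Total = $5,929.6996 + $9,665.968 + $5,762.404 = $21,358.0716

$21,358.07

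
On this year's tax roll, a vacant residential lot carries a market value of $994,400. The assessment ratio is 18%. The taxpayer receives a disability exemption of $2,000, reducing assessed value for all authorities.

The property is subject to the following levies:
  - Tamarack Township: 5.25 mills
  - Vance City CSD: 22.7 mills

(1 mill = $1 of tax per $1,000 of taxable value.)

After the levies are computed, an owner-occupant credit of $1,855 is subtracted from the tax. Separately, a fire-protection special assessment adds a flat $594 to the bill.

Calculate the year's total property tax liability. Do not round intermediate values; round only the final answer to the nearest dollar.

Assessed value = $994,400 × 0.18 = $178,992
Taxable value = $178,992 − $2,000 = $176,992
Tamarack Township: $176,992 × 0.00525 = $929.208
Vance City CSD: $176,992 × 0.0227 = $4,017.7184
Levies subtotal = $4,946.9264
After credit = $4,946.9264 − $1,855 = $3,091.9264
Total = $3,091.9264 + $594 = $3,685.9264

$3,686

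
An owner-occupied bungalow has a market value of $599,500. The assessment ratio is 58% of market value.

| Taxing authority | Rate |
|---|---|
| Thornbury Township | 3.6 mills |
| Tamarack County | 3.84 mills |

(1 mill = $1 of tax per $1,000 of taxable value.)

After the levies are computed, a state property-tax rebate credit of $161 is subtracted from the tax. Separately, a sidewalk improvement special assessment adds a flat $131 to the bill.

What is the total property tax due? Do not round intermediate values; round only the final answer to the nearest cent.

$2,556.96

Assessed value = $599,500 × 0.58 = $347,710
Thornbury Township: $347,710 × 0.0036 = $1,251.756
Tamarack County: $347,710 × 0.00384 = $1,335.2064
Levies subtotal = $2,586.9624
After credit = $2,586.9624 − $161 = $2,425.9624
Total = $2,425.9624 + $131 = $2,556.9624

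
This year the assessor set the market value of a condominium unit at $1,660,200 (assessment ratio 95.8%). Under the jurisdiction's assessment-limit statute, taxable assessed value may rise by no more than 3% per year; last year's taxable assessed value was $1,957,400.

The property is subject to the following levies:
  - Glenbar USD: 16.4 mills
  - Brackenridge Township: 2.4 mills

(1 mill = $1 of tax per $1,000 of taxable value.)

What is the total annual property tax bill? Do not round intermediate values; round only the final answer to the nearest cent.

$29,900.87

Uncapped assessed value = $1,660,200 × 0.958 = $1,590,471.6
Cap limit = $1,957,400 × 1.03 = $2,016,122
Taxable assessed value = min($1,590,471.6, $2,016,122) = $1,590,471.6 (cap does not bind)
Glenbar USD: $1,590,471.6 × 0.0164 = $26,083.73424
Brackenridge Township: $1,590,471.6 × 0.0024 = $3,817.13184
Total = $29,900.86608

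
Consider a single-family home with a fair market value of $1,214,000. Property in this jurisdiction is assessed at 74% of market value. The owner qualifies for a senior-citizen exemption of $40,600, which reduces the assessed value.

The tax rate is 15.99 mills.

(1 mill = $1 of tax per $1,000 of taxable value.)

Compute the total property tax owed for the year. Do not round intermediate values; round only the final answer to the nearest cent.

Assessed value = $1,214,000 × 0.74 = $898,360
Taxable value = $898,360 − $40,600 = $857,760
Tax = $857,760 × 0.01599 = $13,715.5824

$13,715.58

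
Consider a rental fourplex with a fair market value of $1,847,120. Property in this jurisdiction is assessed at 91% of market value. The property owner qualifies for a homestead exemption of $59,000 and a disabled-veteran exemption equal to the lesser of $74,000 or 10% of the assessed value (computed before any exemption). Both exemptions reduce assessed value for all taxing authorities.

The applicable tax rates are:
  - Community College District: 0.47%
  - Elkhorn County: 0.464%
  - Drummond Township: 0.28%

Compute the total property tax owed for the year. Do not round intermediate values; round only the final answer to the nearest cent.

$18,791.25

Assessed value = $1,847,120 × 0.91 = $1,680,879.2
Disabled-veteran exemption = min($74,000, 10% × $1,680,879.2) = min($74,000, $168,087.92) = $74,000 (dollar cap binds)
Taxable value = $1,680,879.2 − $59,000 − $74,000 = $1,547,879.2
Community College District: $1,547,879.2 × 0.0047 = $7,275.03224
Elkhorn County: $1,547,879.2 × 0.00464 = $7,182.159488
Drummond Township: $1,547,879.2 × 0.0028 = $4,334.06176
Total = $18,791.253488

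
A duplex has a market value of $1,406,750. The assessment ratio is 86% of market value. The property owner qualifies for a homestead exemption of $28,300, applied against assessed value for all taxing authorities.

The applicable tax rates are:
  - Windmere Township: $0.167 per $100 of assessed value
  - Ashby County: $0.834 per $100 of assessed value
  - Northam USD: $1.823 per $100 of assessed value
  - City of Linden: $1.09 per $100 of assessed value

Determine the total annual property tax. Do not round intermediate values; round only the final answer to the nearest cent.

Assessed value = $1,406,750 × 0.86 = $1,209,805
Taxable value = $1,209,805 − $28,300 = $1,181,505
Windmere Township: $1,181,505 × 0.00167 = $1,973.11335
Ashby County: $1,181,505 × 0.00834 = $9,853.7517
Northam USD: $1,181,505 × 0.01823 = $21,538.83615
City of Linden: $1,181,505 × 0.0109 = $12,878.4045
Total = $1,973.11335 + $9,853.7517 + $21,538.83615 + $12,878.4045 = $46,244.1057

$46,244.11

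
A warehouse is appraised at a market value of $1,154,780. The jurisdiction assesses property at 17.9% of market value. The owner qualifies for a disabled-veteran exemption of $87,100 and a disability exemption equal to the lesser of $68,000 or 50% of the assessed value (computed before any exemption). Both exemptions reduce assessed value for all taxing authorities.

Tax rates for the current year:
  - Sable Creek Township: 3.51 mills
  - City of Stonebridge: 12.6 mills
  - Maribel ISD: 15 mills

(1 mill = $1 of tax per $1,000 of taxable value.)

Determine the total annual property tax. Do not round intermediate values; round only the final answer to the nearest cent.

$1,605.45

Assessed value = $1,154,780 × 0.179 = $206,705.62
Disability exemption = min($68,000, 50% × $206,705.62) = min($68,000, $103,352.81) = $68,000 (dollar cap binds)
Taxable value = $206,705.62 − $87,100 − $68,000 = $51,605.62
Sable Creek Township: $51,605.62 × 0.00351 = $181.1357262
City of Stonebridge: $51,605.62 × 0.0126 = $650.230812
Maribel ISD: $51,605.62 × 0.015 = $774.0843
Total = $1,605.4508382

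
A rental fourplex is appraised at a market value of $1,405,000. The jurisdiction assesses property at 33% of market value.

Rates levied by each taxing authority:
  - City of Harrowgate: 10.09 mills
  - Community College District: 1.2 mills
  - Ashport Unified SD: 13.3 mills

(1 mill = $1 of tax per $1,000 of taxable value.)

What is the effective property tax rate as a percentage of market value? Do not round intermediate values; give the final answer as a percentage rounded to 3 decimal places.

Assessed value = $1,405,000 × 0.33 = $463,650
City of Harrowgate: $463,650 × 0.01009 = $4,678.2285
Community College District: $463,650 × 0.0012 = $556.38
Ashport Unified SD: $463,650 × 0.0133 = $6,166.545
Total tax = $11,401.1535
Effective rate = $11,401.1535 ÷ $1,405,000 = 0.811% of market value

0.811%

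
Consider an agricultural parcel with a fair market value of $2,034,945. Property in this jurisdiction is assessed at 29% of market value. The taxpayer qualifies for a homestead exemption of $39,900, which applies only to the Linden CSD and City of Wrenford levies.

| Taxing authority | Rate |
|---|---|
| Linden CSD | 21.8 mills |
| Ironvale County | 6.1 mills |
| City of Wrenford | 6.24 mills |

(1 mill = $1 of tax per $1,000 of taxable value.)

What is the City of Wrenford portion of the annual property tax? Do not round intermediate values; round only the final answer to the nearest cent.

$3,433.46

Assessed value = $2,034,945 × 0.29 = $590,134.05
City of Wrenford taxable value = $590,134.05 − $39,900 = $550,234.05
City of Wrenford levy = $550,234.05 × 0.00624 = $3,433.460472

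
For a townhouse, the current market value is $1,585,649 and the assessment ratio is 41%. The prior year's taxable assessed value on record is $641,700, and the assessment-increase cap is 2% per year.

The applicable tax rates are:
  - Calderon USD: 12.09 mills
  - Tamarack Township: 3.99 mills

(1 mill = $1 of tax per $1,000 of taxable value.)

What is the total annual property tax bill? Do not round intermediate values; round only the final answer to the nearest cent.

Uncapped assessed value = $1,585,649 × 0.41 = $650,116.09
Cap limit = $641,700 × 1.02 = $654,534
Taxable assessed value = min($650,116.09, $654,534) = $650,116.09 (cap does not bind)
Calderon USD: $650,116.09 × 0.01209 = $7,859.9035281
Tamarack Township: $650,116.09 × 0.00399 = $2,593.9631991
Total = $10,453.8667272

$10,453.87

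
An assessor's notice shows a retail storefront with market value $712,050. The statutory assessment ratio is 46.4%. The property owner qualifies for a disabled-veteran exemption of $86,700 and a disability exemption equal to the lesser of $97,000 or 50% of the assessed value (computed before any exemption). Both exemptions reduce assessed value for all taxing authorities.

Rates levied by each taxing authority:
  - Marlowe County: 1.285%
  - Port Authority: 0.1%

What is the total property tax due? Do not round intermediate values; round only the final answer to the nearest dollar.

$2,032

Assessed value = $712,050 × 0.464 = $330,391.2
Disability exemption = min($97,000, 50% × $330,391.2) = min($97,000, $165,195.6) = $97,000 (dollar cap binds)
Taxable value = $330,391.2 − $86,700 − $97,000 = $146,691.2
Marlowe County: $146,691.2 × 0.01285 = $1,884.98192
Port Authority: $146,691.2 × 0.001 = $146.6912
Total = $2,031.67312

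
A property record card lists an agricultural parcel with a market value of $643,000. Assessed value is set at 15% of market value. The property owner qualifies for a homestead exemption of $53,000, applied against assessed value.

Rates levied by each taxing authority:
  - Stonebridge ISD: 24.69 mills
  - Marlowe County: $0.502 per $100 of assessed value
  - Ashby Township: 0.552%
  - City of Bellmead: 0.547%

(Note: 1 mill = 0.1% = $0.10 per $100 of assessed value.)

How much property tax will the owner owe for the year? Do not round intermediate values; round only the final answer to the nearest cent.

$1,768.42

Assessed value = $643,000 × 0.15 = $96,450
Taxable value = $96,450 − $53,000 = $43,450
Stonebridge ISD: $43,450 × 0.02469 = $1,072.7805
Marlowe County: $43,450 × 0.00502 = $218.119
Ashby Township: $43,450 × 0.00552 = $239.844
City of Bellmead: $43,450 × 0.00547 = $237.6715
Total = $1,768.415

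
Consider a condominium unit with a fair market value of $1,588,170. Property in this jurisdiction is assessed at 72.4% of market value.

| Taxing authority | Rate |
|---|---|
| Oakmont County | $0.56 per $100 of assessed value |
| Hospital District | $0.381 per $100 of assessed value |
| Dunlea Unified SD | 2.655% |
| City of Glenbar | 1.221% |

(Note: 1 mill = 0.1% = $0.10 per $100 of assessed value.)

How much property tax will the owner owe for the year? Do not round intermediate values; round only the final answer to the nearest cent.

$55,387.56

Assessed value = $1,588,170 × 0.724 = $1,149,835.08
Oakmont County: $1,149,835.08 × 0.0056 = $6,439.076448
Hospital District: $1,149,835.08 × 0.00381 = $4,380.8716548
Dunlea Unified SD: $1,149,835.08 × 0.02655 = $30,528.121374
City of Glenbar: $1,149,835.08 × 0.01221 = $14,039.4863268
Total = $55,387.5558036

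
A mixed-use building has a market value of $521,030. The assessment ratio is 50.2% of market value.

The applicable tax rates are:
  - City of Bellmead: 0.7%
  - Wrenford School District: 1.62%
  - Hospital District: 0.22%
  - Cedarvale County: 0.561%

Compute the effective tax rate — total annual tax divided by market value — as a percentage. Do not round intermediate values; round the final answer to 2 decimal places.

1.56%

Assessed value = $521,030 × 0.502 = $261,557.06
City of Bellmead: $261,557.06 × 0.007 = $1,830.89942
Wrenford School District: $261,557.06 × 0.0162 = $4,237.224372
Hospital District: $261,557.06 × 0.0022 = $575.425532
Cedarvale County: $261,557.06 × 0.00561 = $1,467.3351066
Total tax = $8,110.8844306
Effective rate = $8,110.8844306 ÷ $521,030 = 1.56% of market value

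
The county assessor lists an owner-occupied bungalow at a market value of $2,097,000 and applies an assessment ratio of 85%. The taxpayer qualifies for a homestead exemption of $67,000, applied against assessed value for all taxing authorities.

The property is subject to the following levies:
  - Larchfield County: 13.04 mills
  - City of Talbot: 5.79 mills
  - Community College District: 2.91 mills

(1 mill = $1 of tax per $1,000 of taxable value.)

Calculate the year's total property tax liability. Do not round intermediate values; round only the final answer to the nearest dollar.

$37,294

Assessed value = $2,097,000 × 0.85 = $1,782,450
Taxable value = $1,782,450 − $67,000 = $1,715,450
Larchfield County: $1,715,450 × 0.01304 = $22,369.468
City of Talbot: $1,715,450 × 0.00579 = $9,932.4555
Community College District: $1,715,450 × 0.00291 = $4,991.9595
Total = $22,369.468 + $9,932.4555 + $4,991.9595 = $37,293.883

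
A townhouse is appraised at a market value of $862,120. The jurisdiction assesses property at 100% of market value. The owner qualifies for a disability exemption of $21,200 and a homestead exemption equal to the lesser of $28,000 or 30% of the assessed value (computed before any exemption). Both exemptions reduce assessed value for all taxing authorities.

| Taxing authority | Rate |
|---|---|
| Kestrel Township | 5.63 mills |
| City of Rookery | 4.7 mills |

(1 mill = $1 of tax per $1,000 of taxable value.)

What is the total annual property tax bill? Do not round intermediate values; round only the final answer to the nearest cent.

$8,397.46

Assessed value = $862,120 × 1 = $862,120
Homestead exemption = min($28,000, 30% × $862,120) = min($28,000, $258,636) = $28,000 (dollar cap binds)
Taxable value = $862,120 − $21,200 − $28,000 = $812,920
Kestrel Township: $812,920 × 0.00563 = $4,576.7396
City of Rookery: $812,920 × 0.0047 = $3,820.724
Total = $8,397.4636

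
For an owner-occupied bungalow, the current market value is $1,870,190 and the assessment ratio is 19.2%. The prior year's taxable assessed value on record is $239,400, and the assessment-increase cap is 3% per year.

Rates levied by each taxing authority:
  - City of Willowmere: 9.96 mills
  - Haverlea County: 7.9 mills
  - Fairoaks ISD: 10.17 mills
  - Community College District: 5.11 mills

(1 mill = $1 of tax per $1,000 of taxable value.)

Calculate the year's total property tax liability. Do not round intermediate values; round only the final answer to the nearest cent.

Uncapped assessed value = $1,870,190 × 0.192 = $359,076.48
Cap limit = $239,400 × 1.03 = $246,582
Taxable assessed value = min($359,076.48, $246,582) = $246,582 (cap binds)
City of Willowmere: $246,582 × 0.00996 = $2,455.95672
Haverlea County: $246,582 × 0.0079 = $1,947.9978
Fairoaks ISD: $246,582 × 0.01017 = $2,507.73894
Community College District: $246,582 × 0.00511 = $1,260.03402
Total = $8,171.72748

$8,171.73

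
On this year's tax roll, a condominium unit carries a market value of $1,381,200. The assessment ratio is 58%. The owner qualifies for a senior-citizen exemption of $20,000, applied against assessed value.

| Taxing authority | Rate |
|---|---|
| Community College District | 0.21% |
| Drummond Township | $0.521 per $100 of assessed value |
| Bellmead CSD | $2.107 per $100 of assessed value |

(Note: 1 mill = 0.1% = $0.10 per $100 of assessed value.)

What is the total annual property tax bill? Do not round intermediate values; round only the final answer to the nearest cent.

Assessed value = $1,381,200 × 0.58 = $801,096
Taxable value = $801,096 − $20,000 = $781,096
Community College District: $781,096 × 0.0021 = $1,640.3016
Drummond Township: $781,096 × 0.00521 = $4,069.51016
Bellmead CSD: $781,096 × 0.02107 = $16,457.69272
Total = $22,167.50448

$22,167.50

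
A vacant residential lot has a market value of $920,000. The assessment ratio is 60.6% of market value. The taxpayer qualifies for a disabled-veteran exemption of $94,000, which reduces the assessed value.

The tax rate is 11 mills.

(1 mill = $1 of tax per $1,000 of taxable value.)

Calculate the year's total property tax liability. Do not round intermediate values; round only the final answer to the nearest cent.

$5,098.72

Assessed value = $920,000 × 0.606 = $557,520
Taxable value = $557,520 − $94,000 = $463,520
Tax = $463,520 × 0.011 = $5,098.72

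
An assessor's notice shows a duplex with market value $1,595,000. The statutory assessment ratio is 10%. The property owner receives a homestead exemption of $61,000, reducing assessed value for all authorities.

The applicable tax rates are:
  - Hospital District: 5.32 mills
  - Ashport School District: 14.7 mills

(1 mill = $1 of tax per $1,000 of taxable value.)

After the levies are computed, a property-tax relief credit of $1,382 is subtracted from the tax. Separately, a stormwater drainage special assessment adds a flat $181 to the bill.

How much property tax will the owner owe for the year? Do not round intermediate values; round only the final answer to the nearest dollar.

$771

Assessed value = $1,595,000 × 0.1 = $159,500
Taxable value = $159,500 − $61,000 = $98,500
Hospital District: $98,500 × 0.00532 = $524.02
Ashport School District: $98,500 × 0.0147 = $1,447.95
Levies subtotal = $1,971.97
After credit = $1,971.97 − $1,382 = $589.97
Total = $589.97 + $181 = $770.97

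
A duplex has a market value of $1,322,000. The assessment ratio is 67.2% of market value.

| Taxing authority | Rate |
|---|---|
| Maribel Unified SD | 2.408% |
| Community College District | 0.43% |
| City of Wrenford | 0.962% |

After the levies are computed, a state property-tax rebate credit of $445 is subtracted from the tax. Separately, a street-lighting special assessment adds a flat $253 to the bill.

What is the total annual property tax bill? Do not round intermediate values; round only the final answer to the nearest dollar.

Assessed value = $1,322,000 × 0.672 = $888,384
Maribel Unified SD: $888,384 × 0.02408 = $21,392.28672
Community College District: $888,384 × 0.0043 = $3,820.0512
City of Wrenford: $888,384 × 0.00962 = $8,546.25408
Levies subtotal = $33,758.592
After credit = $33,758.592 − $445 = $33,313.592
Total = $33,313.592 + $253 = $33,566.592

$33,567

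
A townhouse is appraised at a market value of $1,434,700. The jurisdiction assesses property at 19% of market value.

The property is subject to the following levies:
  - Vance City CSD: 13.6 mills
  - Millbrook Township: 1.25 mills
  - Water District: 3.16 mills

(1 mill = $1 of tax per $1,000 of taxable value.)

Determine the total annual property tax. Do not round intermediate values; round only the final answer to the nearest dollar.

$4,909

Assessed value = $1,434,700 × 0.19 = $272,593
Vance City CSD: $272,593 × 0.0136 = $3,707.2648
Millbrook Township: $272,593 × 0.00125 = $340.74125
Water District: $272,593 × 0.00316 = $861.39388
Total = $3,707.2648 + $340.74125 + $861.39388 = $4,909.39993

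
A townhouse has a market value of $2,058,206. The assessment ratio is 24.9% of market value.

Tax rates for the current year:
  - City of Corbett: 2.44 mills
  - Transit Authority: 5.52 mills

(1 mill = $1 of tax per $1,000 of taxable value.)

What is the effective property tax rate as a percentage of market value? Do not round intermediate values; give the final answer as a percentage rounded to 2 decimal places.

Assessed value = $2,058,206 × 0.249 = $512,493.294
City of Corbett: $512,493.294 × 0.00244 = $1,250.48363736
Transit Authority: $512,493.294 × 0.00552 = $2,828.96298288
Total tax = $4,079.44662024
Effective rate = $4,079.44662024 ÷ $2,058,206 = 0.20% of market value

0.20%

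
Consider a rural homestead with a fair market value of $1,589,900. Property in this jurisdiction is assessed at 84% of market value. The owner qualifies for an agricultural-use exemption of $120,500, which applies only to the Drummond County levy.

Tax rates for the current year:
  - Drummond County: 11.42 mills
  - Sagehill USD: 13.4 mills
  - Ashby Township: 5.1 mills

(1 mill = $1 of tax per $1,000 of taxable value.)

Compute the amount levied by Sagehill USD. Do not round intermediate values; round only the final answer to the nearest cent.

$17,895.91

Assessed value = $1,589,900 × 0.84 = $1,335,516
Sagehill USD taxable value = $1,335,516 (exemption does not apply)
Sagehill USD levy = $1,335,516 × 0.0134 = $17,895.9144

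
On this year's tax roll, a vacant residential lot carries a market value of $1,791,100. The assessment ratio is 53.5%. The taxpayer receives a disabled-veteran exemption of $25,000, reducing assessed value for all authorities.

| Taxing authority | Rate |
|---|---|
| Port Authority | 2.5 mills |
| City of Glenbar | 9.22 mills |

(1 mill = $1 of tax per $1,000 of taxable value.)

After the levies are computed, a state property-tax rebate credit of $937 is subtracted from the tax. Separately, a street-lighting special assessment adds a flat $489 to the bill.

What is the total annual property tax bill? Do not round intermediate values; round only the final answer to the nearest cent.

Assessed value = $1,791,100 × 0.535 = $958,238.5
Taxable value = $958,238.5 − $25,000 = $933,238.5
Port Authority: $933,238.5 × 0.0025 = $2,333.09625
City of Glenbar: $933,238.5 × 0.00922 = $8,604.45897
Levies subtotal = $10,937.55522
After credit = $10,937.55522 − $937 = $10,000.55522
Total = $10,000.55522 + $489 = $10,489.55522

$10,489.56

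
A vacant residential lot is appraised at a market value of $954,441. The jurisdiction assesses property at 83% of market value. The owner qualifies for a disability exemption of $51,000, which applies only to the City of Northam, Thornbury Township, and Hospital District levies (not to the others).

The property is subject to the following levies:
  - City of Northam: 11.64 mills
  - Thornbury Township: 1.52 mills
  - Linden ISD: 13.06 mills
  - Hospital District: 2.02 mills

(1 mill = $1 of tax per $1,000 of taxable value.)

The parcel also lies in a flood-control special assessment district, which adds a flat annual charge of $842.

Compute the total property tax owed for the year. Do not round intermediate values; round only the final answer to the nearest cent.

Assessed value = $954,441 × 0.83 = $792,186.03
City of Northam: ($792,186.03 − $51,000) × 0.01164 = $741,186.03 × 0.01164 = $8,627.4053892
Thornbury Township: ($792,186.03 − $51,000) × 0.00152 = $741,186.03 × 0.00152 = $1,126.6027656
Linden ISD: $792,186.03 × 0.01306 = $10,345.9495518
Hospital District: ($792,186.03 − $51,000) × 0.00202 = $741,186.03 × 0.00202 = $1,497.1957806
Levies subtotal = $21,597.1534872
Total = $21,597.1534872 + $842 = $22,439.1534872

$22,439.15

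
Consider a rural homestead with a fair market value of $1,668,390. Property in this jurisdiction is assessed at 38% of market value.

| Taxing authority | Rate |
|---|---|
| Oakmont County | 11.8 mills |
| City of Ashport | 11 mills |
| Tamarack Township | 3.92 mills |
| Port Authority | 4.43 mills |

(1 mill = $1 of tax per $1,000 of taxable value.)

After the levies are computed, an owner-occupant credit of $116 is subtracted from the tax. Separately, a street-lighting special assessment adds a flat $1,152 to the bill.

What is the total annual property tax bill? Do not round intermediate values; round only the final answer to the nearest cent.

Assessed value = $1,668,390 × 0.38 = $633,988.2
Oakmont County: $633,988.2 × 0.0118 = $7,481.06076
City of Ashport: $633,988.2 × 0.011 = $6,973.8702
Tamarack Township: $633,988.2 × 0.00392 = $2,485.233744
Port Authority: $633,988.2 × 0.00443 = $2,808.567726
Levies subtotal = $19,748.73243
After credit = $19,748.73243 − $116 = $19,632.73243
Total = $19,632.73243 + $1,152 = $20,784.73243

$20,784.73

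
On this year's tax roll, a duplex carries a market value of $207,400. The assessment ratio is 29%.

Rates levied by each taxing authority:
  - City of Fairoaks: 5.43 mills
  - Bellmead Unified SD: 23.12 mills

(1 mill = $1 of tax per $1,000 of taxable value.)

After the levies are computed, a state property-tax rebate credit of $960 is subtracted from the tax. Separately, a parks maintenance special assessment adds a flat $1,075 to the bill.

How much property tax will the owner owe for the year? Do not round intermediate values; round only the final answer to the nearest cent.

$1,832.17

Assessed value = $207,400 × 0.29 = $60,146
City of Fairoaks: $60,146 × 0.00543 = $326.59278
Bellmead Unified SD: $60,146 × 0.02312 = $1,390.57552
Levies subtotal = $1,717.1683
After credit = $1,717.1683 − $960 = $757.1683
Total = $757.1683 + $1,075 = $1,832.1683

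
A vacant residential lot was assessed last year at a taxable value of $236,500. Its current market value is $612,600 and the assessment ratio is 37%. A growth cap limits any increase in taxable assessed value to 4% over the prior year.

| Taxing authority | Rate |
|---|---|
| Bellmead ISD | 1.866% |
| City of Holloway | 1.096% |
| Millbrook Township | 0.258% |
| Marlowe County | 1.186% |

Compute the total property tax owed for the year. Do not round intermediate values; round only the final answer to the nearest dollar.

$9,987

Uncapped assessed value = $612,600 × 0.37 = $226,662
Cap limit = $236,500 × 1.04 = $245,960
Taxable assessed value = min($226,662, $245,960) = $226,662 (cap does not bind)
Bellmead ISD: $226,662 × 0.01866 = $4,229.51292
City of Holloway: $226,662 × 0.01096 = $2,484.21552
Millbrook Township: $226,662 × 0.00258 = $584.78796
Marlowe County: $226,662 × 0.01186 = $2,688.21132
Total = $9,986.72772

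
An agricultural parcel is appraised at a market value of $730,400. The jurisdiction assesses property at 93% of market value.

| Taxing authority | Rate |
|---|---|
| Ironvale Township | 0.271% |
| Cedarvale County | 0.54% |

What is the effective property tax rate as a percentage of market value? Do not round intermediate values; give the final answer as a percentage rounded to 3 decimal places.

Assessed value = $730,400 × 0.93 = $679,272
Ironvale Township: $679,272 × 0.00271 = $1,840.82712
Cedarvale County: $679,272 × 0.0054 = $3,668.0688
Total tax = $5,508.89592
Effective rate = $5,508.89592 ÷ $730,400 = 0.754% of market value

0.754%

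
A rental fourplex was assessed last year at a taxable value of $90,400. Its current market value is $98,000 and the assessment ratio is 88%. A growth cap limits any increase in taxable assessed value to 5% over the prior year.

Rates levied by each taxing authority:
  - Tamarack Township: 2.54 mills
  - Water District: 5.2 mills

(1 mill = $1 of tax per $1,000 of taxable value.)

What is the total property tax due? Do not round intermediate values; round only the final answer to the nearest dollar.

Uncapped assessed value = $98,000 × 0.88 = $86,240
Cap limit = $90,400 × 1.05 = $94,920
Taxable assessed value = min($86,240, $94,920) = $86,240 (cap does not bind)
Tamarack Township: $86,240 × 0.00254 = $219.0496
Water District: $86,240 × 0.0052 = $448.448
Total = $667.4976

$667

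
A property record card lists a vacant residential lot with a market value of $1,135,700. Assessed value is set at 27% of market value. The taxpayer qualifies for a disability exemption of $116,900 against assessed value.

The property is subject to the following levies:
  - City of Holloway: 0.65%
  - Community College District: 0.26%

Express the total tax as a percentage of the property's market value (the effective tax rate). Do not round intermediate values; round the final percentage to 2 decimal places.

Assessed value = $1,135,700 × 0.27 = $306,639
Taxable value = $306,639 − $116,900 = $189,739
City of Holloway: $189,739 × 0.0065 = $1,233.3035
Community College District: $189,739 × 0.0026 = $493.3214
Total tax = $1,726.6249
Effective rate = $1,726.6249 ÷ $1,135,700 = 0.15% of market value

0.15%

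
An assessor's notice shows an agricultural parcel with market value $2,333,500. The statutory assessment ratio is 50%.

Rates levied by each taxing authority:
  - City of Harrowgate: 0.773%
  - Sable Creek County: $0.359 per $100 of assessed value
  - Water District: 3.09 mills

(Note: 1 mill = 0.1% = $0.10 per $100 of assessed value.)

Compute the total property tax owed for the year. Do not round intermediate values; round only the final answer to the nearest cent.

Assessed value = $2,333,500 × 0.5 = $1,166,750
City of Harrowgate: $1,166,750 × 0.00773 = $9,018.9775
Sable Creek County: $1,166,750 × 0.00359 = $4,188.6325
Water District: $1,166,750 × 0.00309 = $3,605.2575
Total = $16,812.8675

$16,812.87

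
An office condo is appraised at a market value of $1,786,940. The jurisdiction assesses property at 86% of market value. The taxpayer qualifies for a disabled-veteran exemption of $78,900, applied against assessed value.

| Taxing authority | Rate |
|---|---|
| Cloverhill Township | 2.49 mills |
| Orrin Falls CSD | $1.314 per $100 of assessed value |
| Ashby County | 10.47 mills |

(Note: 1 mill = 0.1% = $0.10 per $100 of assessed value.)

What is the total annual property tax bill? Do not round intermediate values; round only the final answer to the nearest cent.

$38,050.37

Assessed value = $1,786,940 × 0.86 = $1,536,768.4
Taxable value = $1,536,768.4 − $78,900 = $1,457,868.4
Cloverhill Township: $1,457,868.4 × 0.00249 = $3,630.092316
Orrin Falls CSD: $1,457,868.4 × 0.01314 = $19,156.390776
Ashby County: $1,457,868.4 × 0.01047 = $15,263.882148
Total = $38,050.36524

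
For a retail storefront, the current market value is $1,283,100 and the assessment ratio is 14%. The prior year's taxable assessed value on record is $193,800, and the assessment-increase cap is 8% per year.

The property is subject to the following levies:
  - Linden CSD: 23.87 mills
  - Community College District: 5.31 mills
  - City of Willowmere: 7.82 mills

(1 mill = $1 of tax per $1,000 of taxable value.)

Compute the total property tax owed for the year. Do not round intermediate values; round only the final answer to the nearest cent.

$6,646.46

Uncapped assessed value = $1,283,100 × 0.14 = $179,634
Cap limit = $193,800 × 1.08 = $209,304
Taxable assessed value = min($179,634, $209,304) = $179,634 (cap does not bind)
Linden CSD: $179,634 × 0.02387 = $4,287.86358
Community College District: $179,634 × 0.00531 = $953.85654
City of Willowmere: $179,634 × 0.00782 = $1,404.73788
Total = $6,646.458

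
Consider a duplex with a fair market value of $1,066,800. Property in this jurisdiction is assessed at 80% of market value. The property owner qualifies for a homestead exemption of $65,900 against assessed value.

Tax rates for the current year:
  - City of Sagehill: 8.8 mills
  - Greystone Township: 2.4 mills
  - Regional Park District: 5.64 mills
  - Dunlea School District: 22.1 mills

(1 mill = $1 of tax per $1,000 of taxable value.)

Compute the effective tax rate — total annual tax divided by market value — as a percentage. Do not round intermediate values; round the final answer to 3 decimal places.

2.875%

Assessed value = $1,066,800 × 0.8 = $853,440
Taxable value = $853,440 − $65,900 = $787,540
City of Sagehill: $787,540 × 0.0088 = $6,930.352
Greystone Township: $787,540 × 0.0024 = $1,890.096
Regional Park District: $787,540 × 0.00564 = $4,441.7256
Dunlea School District: $787,540 × 0.0221 = $17,404.634
Total tax = $30,666.8076
Effective rate = $30,666.8076 ÷ $1,066,800 = 2.875% of market value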